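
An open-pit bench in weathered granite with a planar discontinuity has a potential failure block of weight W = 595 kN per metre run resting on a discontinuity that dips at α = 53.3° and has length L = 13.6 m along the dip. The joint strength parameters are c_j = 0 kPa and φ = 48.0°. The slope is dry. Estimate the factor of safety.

FS = 0.83

Resolving the block weight along and normal to the plane and applying the Mohr–Coulomb strength on the joint:
N' = W cosα = 595·cos53.3° = 355.6 kN/m
Driving force T = W sinα = 595·sin53.3° = 477.1 kN/m
Resisting force R = c_j·L + N'·tanφ = 0·13.6 + 355.6·tan48.0° = 0.0 + 394.9 = 394.9 kN/m
FS = R / T = 394.9 / 477.1 = 0.828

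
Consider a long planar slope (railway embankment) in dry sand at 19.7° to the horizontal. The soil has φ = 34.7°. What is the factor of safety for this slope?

FS = 1.93

For a dry cohesionless infinite slope the factor of safety is FS = tanφ / tanβ.
FS = tan34.7° / tan19.7° = 0.6924 / 0.3581 = 1.934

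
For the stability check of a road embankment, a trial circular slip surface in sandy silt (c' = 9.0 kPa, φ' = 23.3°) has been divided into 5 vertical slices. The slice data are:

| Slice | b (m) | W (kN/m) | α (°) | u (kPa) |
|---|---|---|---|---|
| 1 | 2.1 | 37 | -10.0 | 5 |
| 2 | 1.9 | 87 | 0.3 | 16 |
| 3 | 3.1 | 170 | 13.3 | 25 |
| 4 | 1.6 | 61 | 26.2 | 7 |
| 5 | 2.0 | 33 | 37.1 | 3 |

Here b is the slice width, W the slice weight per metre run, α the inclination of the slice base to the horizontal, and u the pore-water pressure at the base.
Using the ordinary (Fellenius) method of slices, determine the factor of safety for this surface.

Ordinary method of slices: FS = Σ[c'·Δl_i + (W_i cosα_i − u_i·Δl_i)·tanφ'] / Σ W_i sinα_i, with Δl_i = b_i / cosα_i.
Slice 1: Δl = 2.1/cos(-10.0°) = 2.132 m; N'_1 = 37·cos(-10.0°) − 5·2.132 = 25.8; c'Δl = 19.19; W sinα = -6.4
Slice 2: Δl = 1.9/cos0.3° = 1.900 m; N'_2 = 87·cos0.3° − 16·1.900 = 56.6; c'Δl = 17.10; W sinα = 0.5
Slice 3: Δl = 3.1/cos13.3° = 3.185 m; N'_3 = 170·cos13.3° − 25·3.185 = 85.8; c'Δl = 28.67; W sinα = 39.1
Slice 4: Δl = 1.6/cos26.2° = 1.783 m; N'_4 = 61·cos26.2° − 7·1.783 = 42.3; c'Δl = 16.05; W sinα = 26.9
Slice 5: Δl = 2.0/cos37.1° = 2.508 m; N'_5 = 33·cos37.1° − 3·2.508 = 18.8; c'Δl = 22.57; W sinα = 19.9
Σc'Δl = 103.6 kN/m; ΣN' = 229.2 kN/m; ΣW sinα = 80.0 kN/m
Resisting = 103.6 + 229.2·tan23.3° = 103.6 + 98.7 = 202.3 kN/m
FS = 202.3 / 80.0 = 2.529

FS = 2.53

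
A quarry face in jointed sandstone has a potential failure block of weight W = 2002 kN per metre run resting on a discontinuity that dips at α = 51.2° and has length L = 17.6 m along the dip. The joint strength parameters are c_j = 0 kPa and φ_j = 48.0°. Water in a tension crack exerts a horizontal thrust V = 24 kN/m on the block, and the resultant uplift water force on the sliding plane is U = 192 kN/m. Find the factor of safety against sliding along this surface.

Resolving the block weight along and normal to the plane and applying the Mohr–Coulomb strength on the joint:
N' = W cosα − U − V sinα = 2002·cos51.2° − 192 − 24·sin51.2° = 1043.8 kN/m
Driving force T = W sinα + V cosα = 2002·sin51.2° + 24·cos51.2° = 1575.3 kN/m
Resisting force R = c_j·L + N'·tanφ_j = 0·17.6 + 1043.8·tan48.0° = 0.0 + 1159.2 = 1159.2 kN/m
FS = R / T = 1159.2 / 1575.3 = 0.736

FS = 0.74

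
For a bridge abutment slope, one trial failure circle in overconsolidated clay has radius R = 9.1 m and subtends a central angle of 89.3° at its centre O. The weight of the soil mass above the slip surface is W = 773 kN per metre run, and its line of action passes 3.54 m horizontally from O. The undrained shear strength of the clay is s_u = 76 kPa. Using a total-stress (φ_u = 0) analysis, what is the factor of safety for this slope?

Taking moments about the centre O, the resisting moment is provided by the undrained shear strength acting along the arc:
Arc length L_a = R·θ = 9.1·(89.3°·π/180) = 9.1·1.5586 = 14.18 m
M_R = s_u·L_a·R = 76·14.18·9.1 = 9809.0 kN·m/m
M_D = W·d = 773·3.54 = 2736.4 kN·m/m
FS = M_R / M_D = 9809.0 / 2736.4 = 3.585

FS = 3.58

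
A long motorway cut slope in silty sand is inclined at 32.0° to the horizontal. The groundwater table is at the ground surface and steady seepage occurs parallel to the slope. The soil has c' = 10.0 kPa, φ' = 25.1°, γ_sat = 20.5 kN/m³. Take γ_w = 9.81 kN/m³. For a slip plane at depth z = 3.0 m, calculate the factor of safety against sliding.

With seepage parallel to the slope and the water table at the surface, the effective normal stress on the slip plane uses the buoyant unit weight γ' = γ_sat − γ_w while the driving shear stress uses γ_sat:
FS = [c' + γ' z cos²β tanφ'] / [γ_sat z sinβ cosβ]
γ' = 20.5 − 9.81 = 10.69 kN/m³
Numerator = 10.0 + 10.69·3.0·cos²32.0°·tan25.1° = 10.0 + 10.69·3.0·0.7192·0.4684 = 20.804 kPa
Denominator = 20.5·3.0·sin32.0°·cos32.0° = 20.5·3.0·0.5299·0.8480 = 27.638 kPa
FS = 20.804 / 27.638 = 0.753

FS = 0.75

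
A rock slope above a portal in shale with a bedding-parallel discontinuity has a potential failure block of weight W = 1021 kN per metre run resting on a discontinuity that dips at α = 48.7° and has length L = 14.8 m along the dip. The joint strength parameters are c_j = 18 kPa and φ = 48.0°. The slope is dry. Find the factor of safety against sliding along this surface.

FS = 1.32

Resolving the block weight along and normal to the plane and applying the Mohr–Coulomb strength on the joint:
N' = W cosα = 1021·cos48.7° = 673.9 kN/m
Driving force T = W sinα = 1021·sin48.7° = 767.0 kN/m
Resisting force R = c_j·L + N'·tanφ = 18·14.8 + 673.9·tan48.0° = 266.4 + 748.4 = 1014.8 kN/m
FS = R / T = 1014.8 / 767.0 = 1.323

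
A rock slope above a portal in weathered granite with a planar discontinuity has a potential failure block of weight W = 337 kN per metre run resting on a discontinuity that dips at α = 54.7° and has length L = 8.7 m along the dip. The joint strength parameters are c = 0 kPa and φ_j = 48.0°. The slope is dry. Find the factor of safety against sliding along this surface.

Resolving the block weight along and normal to the plane and applying the Mohr–Coulomb strength on the joint:
N' = W cosα = 337·cos54.7° = 194.7 kN/m
Driving force T = W sinα = 337·sin54.7° = 275.0 kN/m
Resisting force R = c·L + N'·tanφ_j = 0·8.7 + 194.7·tan48.0° = 0.0 + 216.3 = 216.3 kN/m
FS = R / T = 216.3 / 275.0 = 0.786

FS = 0.79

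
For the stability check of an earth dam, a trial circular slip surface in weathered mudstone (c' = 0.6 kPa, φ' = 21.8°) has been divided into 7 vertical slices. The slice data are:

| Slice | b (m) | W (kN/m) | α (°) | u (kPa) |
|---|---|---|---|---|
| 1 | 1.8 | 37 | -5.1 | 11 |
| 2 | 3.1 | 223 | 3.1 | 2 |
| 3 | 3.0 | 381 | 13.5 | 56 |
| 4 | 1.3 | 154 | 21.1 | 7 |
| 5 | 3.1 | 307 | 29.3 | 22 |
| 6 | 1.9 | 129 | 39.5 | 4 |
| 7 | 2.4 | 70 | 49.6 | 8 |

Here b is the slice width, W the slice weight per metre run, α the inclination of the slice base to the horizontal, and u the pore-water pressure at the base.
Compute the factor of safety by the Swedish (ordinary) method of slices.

Ordinary method of slices: FS = Σ[c'·Δl_i + (W_i cosα_i − u_i·Δl_i)·tanφ'] / Σ W_i sinα_i, with Δl_i = b_i / cosα_i.
Slice 1: Δl = 1.8/cos(-5.1°) = 1.807 m; N'_1 = 37·cos(-5.1°) − 11·1.807 = 17.0; c'Δl = 1.08; W sinα = -3.3
Slice 2: Δl = 3.1/cos3.1° = 3.105 m; N'_2 = 223·cos3.1° − 2·3.105 = 216.5; c'Δl = 1.86; W sinα = 12.1
Slice 3: Δl = 3.0/cos13.5° = 3.085 m; N'_3 = 381·cos13.5° − 56·3.085 = 197.7; c'Δl = 1.85; W sinα = 88.9
Slice 4: Δl = 1.3/cos21.1° = 1.393 m; N'_4 = 154·cos21.1° − 7·1.393 = 133.9; c'Δl = 0.84; W sinα = 55.4
Slice 5: Δl = 3.1/cos29.3° = 3.555 m; N'_5 = 307·cos29.3° − 22·3.555 = 189.5; c'Δl = 2.13; W sinα = 150.2
Slice 6: Δl = 1.9/cos39.5° = 2.462 m; N'_6 = 129·cos39.5° − 4·2.462 = 89.7; c'Δl = 1.48; W sinα = 82.1
Slice 7: Δl = 2.4/cos49.6° = 3.703 m; N'_7 = 70·cos49.6° − 8·3.703 = 15.7; c'Δl = 2.22; W sinα = 53.3
Σc'Δl = 11.5 kN/m; ΣN' = 860.0 kN/m; ΣW sinα = 438.8 kN/m
Resisting = 11.5 + 860.0·tan21.8° = 11.5 + 344.0 = 355.4 kN/m
FS = 355.4 / 438.8 = 0.810

FS = 0.81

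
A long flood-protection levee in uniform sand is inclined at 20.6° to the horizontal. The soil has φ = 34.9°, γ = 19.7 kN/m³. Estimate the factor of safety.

FS = 1.86

For a dry cohesionless infinite slope the factor of safety is FS = tanφ / tanβ.
FS = tan34.9° / tan20.6° = 0.6976 / 0.3759 = 1.856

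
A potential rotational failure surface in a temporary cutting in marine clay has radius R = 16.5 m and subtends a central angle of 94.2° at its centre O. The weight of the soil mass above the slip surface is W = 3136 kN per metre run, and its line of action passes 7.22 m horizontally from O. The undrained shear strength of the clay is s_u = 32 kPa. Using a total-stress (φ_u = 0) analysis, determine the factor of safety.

Taking moments about the centre O, the resisting moment is provided by the undrained shear strength acting along the arc:
Arc length L_a = R·θ = 16.5·(94.2°·π/180) = 16.5·1.6441 = 27.13 m
M_R = s_u·L_a·R = 32·27.13·16.5 = 14323.4 kN·m/m
M_D = W·d = 3136·7.22 = 22641.9 kN·m/m
FS = M_R / M_D = 14323.4 / 22641.9 = 0.633

FS = 0.63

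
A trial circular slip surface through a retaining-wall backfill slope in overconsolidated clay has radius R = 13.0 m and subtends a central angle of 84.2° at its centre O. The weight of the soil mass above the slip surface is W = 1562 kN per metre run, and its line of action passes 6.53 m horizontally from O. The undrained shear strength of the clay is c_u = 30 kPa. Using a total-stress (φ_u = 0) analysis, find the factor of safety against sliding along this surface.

FS = 0.73

Taking moments about the centre O, the resisting moment is provided by the undrained shear strength acting along the arc:
Arc length L_a = R·θ = 13.0·(84.2°·π/180) = 13.0·1.4696 = 19.10 m
M_R = c_u·L_a·R = 30·19.10·13.0 = 7450.7 kN·m/m
M_D = W·d = 1562·6.53 = 10199.9 kN·m/m
FS = M_R / M_D = 7450.7 / 10199.9 = 0.730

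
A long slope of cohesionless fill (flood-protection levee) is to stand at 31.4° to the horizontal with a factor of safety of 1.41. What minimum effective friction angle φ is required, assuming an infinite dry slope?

FS = tanφ/tanβ ⇒ tanφ = FS · tanβ = 1.41 · tan31.4° = 0.8607
φ = arctan(0.8607) = 40.72°

φ = 40.7°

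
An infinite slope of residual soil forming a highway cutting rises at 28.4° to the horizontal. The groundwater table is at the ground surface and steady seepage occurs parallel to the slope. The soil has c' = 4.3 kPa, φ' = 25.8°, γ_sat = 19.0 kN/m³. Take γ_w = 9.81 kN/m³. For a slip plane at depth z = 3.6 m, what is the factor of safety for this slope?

FS = 0.58

With seepage parallel to the slope and the water table at the surface, the effective normal stress on the slip plane uses the buoyant unit weight γ' = γ_sat − γ_w while the driving shear stress uses γ_sat:
FS = [c' + γ' z cos²β tanφ'] / [γ_sat z sinβ cosβ]
γ' = 19.0 − 9.81 = 9.19 kN/m³
Numerator = 4.3 + 9.19·3.6·cos²28.4°·tan25.8° = 4.3 + 9.19·3.6·0.7738·0.4834 = 16.675 kPa
Denominator = 19.0·3.6·sin28.4°·cos28.4° = 19.0·3.6·0.4756·0.8796 = 28.617 kPa
FS = 16.675 / 28.617 = 0.583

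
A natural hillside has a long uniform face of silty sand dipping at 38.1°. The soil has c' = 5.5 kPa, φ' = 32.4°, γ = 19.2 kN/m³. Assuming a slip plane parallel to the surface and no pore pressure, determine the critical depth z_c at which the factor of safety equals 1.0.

z_c = 3.09 m

Setting FS = 1.00 in FS = [c' + γz cos²β tanφ'] / [γz sinβ cosβ] and solving for z:
z = c' / [γ cosβ (FS·sinβ − cosβ·tanφ')]
  = 5.5 / [19.2·cos38.1°·(1.00·sin38.1° − cos38.1°·tan32.4°)]
  = 5.5 / [19.2·0.7869·(1.00·0.6170 − 0.7869·0.6346)]
  = 5.5 / 1.7773 = 3.095 m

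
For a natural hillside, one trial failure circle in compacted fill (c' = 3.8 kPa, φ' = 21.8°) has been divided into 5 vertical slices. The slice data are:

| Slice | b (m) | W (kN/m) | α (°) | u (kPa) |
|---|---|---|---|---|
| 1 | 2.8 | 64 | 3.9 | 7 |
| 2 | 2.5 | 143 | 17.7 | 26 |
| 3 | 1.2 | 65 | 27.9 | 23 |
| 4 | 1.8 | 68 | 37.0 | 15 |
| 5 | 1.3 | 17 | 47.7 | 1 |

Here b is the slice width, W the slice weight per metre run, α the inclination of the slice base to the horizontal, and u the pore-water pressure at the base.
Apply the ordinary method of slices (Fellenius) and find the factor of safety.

Ordinary method of slices: FS = Σ[c'·Δl_i + (W_i cosα_i − u_i·Δl_i)·tanφ'] / Σ W_i sinα_i, with Δl_i = b_i / cosα_i.
Slice 1: Δl = 2.8/cos3.9° = 2.806 m; N'_1 = 64·cos3.9° − 7·2.806 = 44.2; c'Δl = 10.66; W sinα = 4.4
Slice 2: Δl = 2.5/cos17.7° = 2.624 m; N'_2 = 143·cos17.7° − 26·2.624 = 68.0; c'Δl = 9.97; W sinα = 43.5
Slice 3: Δl = 1.2/cos27.9° = 1.358 m; N'_3 = 65·cos27.9° − 23·1.358 = 26.2; c'Δl = 5.16; W sinα = 30.4
Slice 4: Δl = 1.8/cos37.0° = 2.254 m; N'_4 = 68·cos37.0° − 15·2.254 = 20.5; c'Δl = 8.56; W sinα = 40.9
Slice 5: Δl = 1.3/cos47.7° = 1.932 m; N'_5 = 17·cos47.7° − 1·1.932 = 9.5; c'Δl = 7.34; W sinα = 12.6
Σc'Δl = 41.7 kN/m; ΣN' = 168.4 kN/m; ΣW sinα = 131.7 kN/m
Resisting = 41.7 + 168.4·tan21.8° = 41.7 + 67.4 = 109.1 kN/m
FS = 109.1 / 131.7 = 0.828

FS = 0.83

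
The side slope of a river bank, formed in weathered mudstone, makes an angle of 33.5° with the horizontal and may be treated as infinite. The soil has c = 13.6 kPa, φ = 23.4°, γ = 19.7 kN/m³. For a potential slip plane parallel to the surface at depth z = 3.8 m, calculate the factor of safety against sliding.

For an infinite slope with a slip plane parallel to the surface (no pore pressure): FS = [c + γz cos²β tanφ] / [γz sinβ cosβ].
γz = 19.7·3.8 = 74.86 kN/m²
Numerator = 13.6 + 74.86·cos²33.5°·tan23.4° = 13.6 + 74.86·0.6954·0.4327 = 36.126 kPa
Denominator = 74.86·sin33.5°·cos33.5° = 74.86·0.5519·0.8339 = 34.454 kPa
FS = 36.126 / 34.454 = 1.049

FS = 1.05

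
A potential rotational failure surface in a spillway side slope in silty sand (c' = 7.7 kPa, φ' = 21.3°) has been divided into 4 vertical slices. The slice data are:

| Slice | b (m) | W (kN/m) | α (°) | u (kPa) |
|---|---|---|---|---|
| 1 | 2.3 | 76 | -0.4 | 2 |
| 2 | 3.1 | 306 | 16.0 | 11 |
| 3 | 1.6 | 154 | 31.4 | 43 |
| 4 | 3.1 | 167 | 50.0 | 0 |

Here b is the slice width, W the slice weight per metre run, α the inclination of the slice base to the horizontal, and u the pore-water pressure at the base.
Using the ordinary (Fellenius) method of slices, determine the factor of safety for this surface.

FS = 0.97

Ordinary method of slices: FS = Σ[c'·Δl_i + (W_i cosα_i − u_i·Δl_i)·tanφ'] / Σ W_i sinα_i, with Δl_i = b_i / cosα_i.
Slice 1: Δl = 2.3/cos(-0.4°) = 2.300 m; N'_1 = 76·cos(-0.4°) − 2·2.300 = 71.4; c'Δl = 17.71; W sinα = -0.5
Slice 2: Δl = 3.1/cos16.0° = 3.225 m; N'_2 = 306·cos16.0° − 11·3.225 = 258.7; c'Δl = 24.83; W sinα = 84.3
Slice 3: Δl = 1.6/cos31.4° = 1.875 m; N'_3 = 154·cos31.4° − 43·1.875 = 50.8; c'Δl = 14.43; W sinα = 80.2
Slice 4: Δl = 3.1/cos50.0° = 4.823 m; N'_4 = 167·cos50.0° − 0·4.823 = 107.3; c'Δl = 37.14; W sinα = 127.9
Σc'Δl = 94.1 kN/m; ΣN' = 488.3 kN/m; ΣW sinα = 292.0 kN/m
Resisting = 94.1 + 488.3·tan21.3° = 94.1 + 190.4 = 284.5 kN/m
FS = 284.5 / 292.0 = 0.974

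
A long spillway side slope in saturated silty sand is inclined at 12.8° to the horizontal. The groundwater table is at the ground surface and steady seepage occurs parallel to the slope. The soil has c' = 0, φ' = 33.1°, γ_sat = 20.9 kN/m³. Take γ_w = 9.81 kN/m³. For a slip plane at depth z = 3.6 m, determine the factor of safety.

FS = 1.52

With seepage parallel to the slope and the water table at the surface, the effective normal stress on the slip plane uses the buoyant unit weight γ' = γ_sat − γ_w while the driving shear stress uses γ_sat:
FS = [c' + γ' z cos²β tanφ'] / [γ_sat z sinβ cosβ]
(For c' = 0 this reduces to FS = (γ'/γ_sat)·tanφ'/tanβ.)
γ' = 20.9 − 9.81 = 11.09 kN/m³
Numerator = 0.0 + 11.09·3.6·cos²12.8°·tan33.1° = 0.0 + 11.09·3.6·0.9509·0.6519 = 24.749 kPa
Denominator = 20.9·3.6·sin12.8°·cos12.8° = 20.9·3.6·0.2215·0.9751 = 16.255 kPa
FS = 24.749 / 16.255 = 1.523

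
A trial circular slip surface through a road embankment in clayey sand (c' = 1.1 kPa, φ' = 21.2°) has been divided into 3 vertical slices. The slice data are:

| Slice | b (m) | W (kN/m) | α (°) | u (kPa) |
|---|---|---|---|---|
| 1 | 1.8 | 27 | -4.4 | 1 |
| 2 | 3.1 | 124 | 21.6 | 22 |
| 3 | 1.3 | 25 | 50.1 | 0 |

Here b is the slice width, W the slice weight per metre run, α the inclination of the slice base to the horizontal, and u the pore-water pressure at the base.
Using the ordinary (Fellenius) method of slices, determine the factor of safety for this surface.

FS = 0.64

Ordinary method of slices: FS = Σ[c'·Δl_i + (W_i cosα_i − u_i·Δl_i)·tanφ'] / Σ W_i sinα_i, with Δl_i = b_i / cosα_i.
Slice 1: Δl = 1.8/cos(-4.4°) = 1.805 m; N'_1 = 27·cos(-4.4°) − 1·1.805 = 25.1; c'Δl = 1.99; W sinα = -2.1
Slice 2: Δl = 3.1/cos21.6° = 3.334 m; N'_2 = 124·cos21.6° − 22·3.334 = 41.9; c'Δl = 3.67; W sinα = 45.6
Slice 3: Δl = 1.3/cos50.1° = 2.027 m; N'_3 = 25·cos50.1° − 0·2.027 = 16.0; c'Δl = 2.23; W sinα = 19.2
Σc'Δl = 7.9 kN/m; ΣN' = 83.1 kN/m; ΣW sinα = 62.8 kN/m
Resisting = 7.9 + 83.1·tan21.2° = 7.9 + 32.2 = 40.1 kN/m
FS = 40.1 / 62.8 = 0.639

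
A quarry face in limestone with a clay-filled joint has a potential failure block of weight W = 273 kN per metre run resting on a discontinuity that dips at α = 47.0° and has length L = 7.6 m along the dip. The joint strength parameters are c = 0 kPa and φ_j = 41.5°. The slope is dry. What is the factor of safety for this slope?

FS = 0.83

Resolving the block weight along and normal to the plane and applying the Mohr–Coulomb strength on the joint:
N' = W cosα = 273·cos47.0° = 186.2 kN/m
Driving force T = W sinα = 273·sin47.0° = 199.7 kN/m
Resisting force R = c·L + N'·tanφ_j = 0·7.6 + 186.2·tan41.5° = 0.0 + 164.7 = 164.7 kN/m
FS = R / T = 164.7 / 199.7 = 0.825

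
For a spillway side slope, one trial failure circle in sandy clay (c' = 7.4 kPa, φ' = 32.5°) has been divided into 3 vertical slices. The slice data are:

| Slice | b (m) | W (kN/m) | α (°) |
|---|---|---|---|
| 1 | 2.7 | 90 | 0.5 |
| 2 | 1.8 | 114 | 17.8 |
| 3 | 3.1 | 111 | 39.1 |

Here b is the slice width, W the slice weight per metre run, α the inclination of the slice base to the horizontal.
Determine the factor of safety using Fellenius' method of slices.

FS = 2.32

Ordinary method of slices: FS = Σ[c'·Δl_i + (W_i cosα_i)·tanφ'] / Σ W_i sinα_i, with Δl_i = b_i / cosα_i.
Slice 1: Δl = 2.7/cos0.5° = 2.700 m; N'_1 = 90·cos0.5° = 90.0; c'Δl = 19.98; W sinα = 0.8
Slice 2: Δl = 1.8/cos17.8° = 1.890 m; N'_2 = 114·cos17.8° = 108.5; c'Δl = 13.99; W sinα = 34.8
Slice 3: Δl = 3.1/cos39.1° = 3.995 m; N'_3 = 111·cos39.1° = 86.1; c'Δl = 29.56; W sinα = 70.0
Σc'Δl = 63.5 kN/m; ΣN' = 284.7 kN/m; ΣW sinα = 105.6 kN/m
Resisting = 63.5 + 284.7·tan32.5° = 63.5 + 181.4 = 244.9 kN/m
FS = 244.9 / 105.6 = 2.318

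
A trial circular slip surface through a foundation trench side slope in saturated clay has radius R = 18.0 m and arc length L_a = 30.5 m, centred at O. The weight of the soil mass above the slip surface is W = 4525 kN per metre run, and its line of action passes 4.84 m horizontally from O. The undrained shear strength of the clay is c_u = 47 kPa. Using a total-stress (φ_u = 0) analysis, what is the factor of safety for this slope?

Taking moments about the centre O, the resisting moment is provided by the undrained shear strength acting along the arc:
M_R = c_u·L_a·R = 47·30.50·18.0 = 25803.0 kN·m/m
M_D = W·d = 4525·4.84 = 21901.0 kN·m/m
FS = M_R / M_D = 25803.0 / 21901.0 = 1.178

FS = 1.18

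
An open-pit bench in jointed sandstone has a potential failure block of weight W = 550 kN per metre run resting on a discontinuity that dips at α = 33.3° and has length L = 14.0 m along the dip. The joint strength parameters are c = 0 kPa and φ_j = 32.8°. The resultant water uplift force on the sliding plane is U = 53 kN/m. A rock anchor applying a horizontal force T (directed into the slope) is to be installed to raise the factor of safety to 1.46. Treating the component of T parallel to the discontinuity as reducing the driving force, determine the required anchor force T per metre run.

T = 114 kN/m

Resolving forces along and normal to the sliding plane, with the horizontal anchor force T adding T·sinα to the effective normal force and T·cosα acting up the plane against the driving force:
FS = [cL + (W cosα − U + T sinα) tanφ_j] / [W sinα − T cosα]
Without the anchor: N' = 406.7 kN/m, driving T_d = 302.0 kN/m, resisting R = 0·14.0 + 406.7·tan32.8° = 262.1 kN/m, FS = 0.87.
Setting FS = 1.46 and solving for T:
1.46·(302.0 − T cos33.3°) = 262.1 + T sin33.3°·tan32.8°
T·(sin33.3°·tan32.8° + 1.46·cos33.3°) = 1.46·302.0 − 262.1
T·(0.5490·0.6445 + 1.46·0.8358) = 440.9 − 262.1 = 178.8
T·1.5741 = 178.8
T = 113.6 kN/m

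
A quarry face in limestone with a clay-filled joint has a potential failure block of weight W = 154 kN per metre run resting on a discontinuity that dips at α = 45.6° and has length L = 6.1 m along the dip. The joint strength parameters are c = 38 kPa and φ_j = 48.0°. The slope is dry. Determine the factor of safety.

FS = 3.19

Resolving the block weight along and normal to the plane and applying the Mohr–Coulomb strength on the joint:
N' = W cosα = 154·cos45.6° = 107.7 kN/m
Driving force T = W sinα = 154·sin45.6° = 110.0 kN/m
Resisting force R = c·L + N'·tanφ_j = 38·6.1 + 107.7·tan48.0° = 231.8 + 119.7 = 351.5 kN/m
FS = R / T = 351.5 / 110.0 = 3.194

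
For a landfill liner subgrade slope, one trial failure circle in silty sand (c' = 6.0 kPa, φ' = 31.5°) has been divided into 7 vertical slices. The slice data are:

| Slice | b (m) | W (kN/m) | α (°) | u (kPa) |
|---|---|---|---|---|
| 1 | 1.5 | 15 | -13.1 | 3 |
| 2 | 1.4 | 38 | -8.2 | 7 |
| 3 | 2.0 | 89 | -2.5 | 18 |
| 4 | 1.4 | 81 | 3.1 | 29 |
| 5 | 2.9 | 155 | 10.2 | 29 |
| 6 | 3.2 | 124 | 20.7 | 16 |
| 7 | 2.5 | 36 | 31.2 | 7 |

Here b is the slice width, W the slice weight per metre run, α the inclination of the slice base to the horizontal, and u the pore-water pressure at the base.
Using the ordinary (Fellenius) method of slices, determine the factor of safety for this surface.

Ordinary method of slices: FS = Σ[c'·Δl_i + (W_i cosα_i − u_i·Δl_i)·tanφ'] / Σ W_i sinα_i, with Δl_i = b_i / cosα_i.
Slice 1: Δl = 1.5/cos(-13.1°) = 1.540 m; N'_1 = 15·cos(-13.1°) − 3·1.540 = 10.0; c'Δl = 9.24; W sinα = -3.4
Slice 2: Δl = 1.4/cos(-8.2°) = 1.414 m; N'_2 = 38·cos(-8.2°) − 7·1.414 = 27.7; c'Δl = 8.49; W sinα = -5.4
Slice 3: Δl = 2.0/cos(-2.5°) = 2.002 m; N'_3 = 89·cos(-2.5°) − 18·2.002 = 52.9; c'Δl = 12.01; W sinα = -3.9
Slice 4: Δl = 1.4/cos3.1° = 1.402 m; N'_4 = 81·cos3.1° − 29·1.402 = 40.2; c'Δl = 8.41; W sinα = 4.4
Slice 5: Δl = 2.9/cos10.2° = 2.947 m; N'_5 = 155·cos10.2° − 29·2.947 = 67.1; c'Δl = 17.68; W sinα = 27.4
Slice 6: Δl = 3.2/cos20.7° = 3.421 m; N'_6 = 124·cos20.7° − 16·3.421 = 61.3; c'Δl = 20.53; W sinα = 43.8
Slice 7: Δl = 2.5/cos31.2° = 2.923 m; N'_7 = 36·cos31.2° − 7·2.923 = 10.3; c'Δl = 17.54; W sinα = 18.6
Σc'Δl = 93.9 kN/m; ΣN' = 269.5 kN/m; ΣW sinα = 81.6 kN/m
Resisting = 93.9 + 269.5·tan31.5° = 93.9 + 165.1 = 259.0 kN/m
FS = 259.0 / 81.6 = 3.174

FS = 3.17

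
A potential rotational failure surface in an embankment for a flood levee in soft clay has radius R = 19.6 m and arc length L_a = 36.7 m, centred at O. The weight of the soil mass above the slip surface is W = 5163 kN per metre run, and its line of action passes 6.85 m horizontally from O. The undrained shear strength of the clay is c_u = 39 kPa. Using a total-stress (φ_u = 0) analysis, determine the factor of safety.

Taking moments about the centre O, the resisting moment is provided by the undrained shear strength acting along the arc:
M_R = c_u·L_a·R = 39·36.70·19.6 = 28053.5 kN·m/m
M_D = W·d = 5163·6.85 = 35366.5 kN·m/m
FS = M_R / M_D = 28053.5 / 35366.5 = 0.793

FS = 0.79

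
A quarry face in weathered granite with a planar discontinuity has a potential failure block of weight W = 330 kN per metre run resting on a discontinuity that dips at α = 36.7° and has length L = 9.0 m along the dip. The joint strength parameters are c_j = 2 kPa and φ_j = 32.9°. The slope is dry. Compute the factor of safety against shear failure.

Resolving the block weight along and normal to the plane and applying the Mohr–Coulomb strength on the joint:
N' = W cosα = 330·cos36.7° = 264.6 kN/m
Driving force T = W sinα = 330·sin36.7° = 197.2 kN/m
Resisting force R = c_j·L + N'·tanφ_j = 2·9.0 + 264.6·tan32.9° = 18.0 + 171.2 = 189.2 kN/m
FS = R / T = 189.2 / 197.2 = 0.959

FS = 0.96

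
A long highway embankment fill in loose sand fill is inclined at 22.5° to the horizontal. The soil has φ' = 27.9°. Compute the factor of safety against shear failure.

FS = 1.28

For a dry cohesionless infinite slope the factor of safety is FS = tanφ' / tanβ.
FS = tan27.9° / tan22.5° = 0.5295 / 0.4142 = 1.278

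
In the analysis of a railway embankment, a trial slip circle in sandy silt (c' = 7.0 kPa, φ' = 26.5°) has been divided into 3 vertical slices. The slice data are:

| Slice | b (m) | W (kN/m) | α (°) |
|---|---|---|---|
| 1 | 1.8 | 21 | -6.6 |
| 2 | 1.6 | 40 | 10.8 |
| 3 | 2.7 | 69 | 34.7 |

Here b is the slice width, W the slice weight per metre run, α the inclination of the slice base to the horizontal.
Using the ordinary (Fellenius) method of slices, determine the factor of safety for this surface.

FS = 2.37

Ordinary method of slices: FS = Σ[c'·Δl_i + (W_i cosα_i)·tanφ'] / Σ W_i sinα_i, with Δl_i = b_i / cosα_i.
Slice 1: Δl = 1.8/cos(-6.6°) = 1.812 m; N'_1 = 21·cos(-6.6°) = 20.9; c'Δl = 12.68; W sinα = -2.4
Slice 2: Δl = 1.6/cos10.8° = 1.629 m; N'_2 = 40·cos10.8° = 39.3; c'Δl = 11.40; W sinα = 7.5
Slice 3: Δl = 2.7/cos34.7° = 3.284 m; N'_3 = 69·cos34.7° = 56.7; c'Δl = 22.99; W sinα = 39.3
Σc'Δl = 47.1 kN/m; ΣN' = 116.9 kN/m; ΣW sinα = 44.4 kN/m
Resisting = 47.1 + 116.9·tan26.5° = 47.1 + 58.3 = 105.3 kN/m
FS = 105.3 / 44.4 = 2.375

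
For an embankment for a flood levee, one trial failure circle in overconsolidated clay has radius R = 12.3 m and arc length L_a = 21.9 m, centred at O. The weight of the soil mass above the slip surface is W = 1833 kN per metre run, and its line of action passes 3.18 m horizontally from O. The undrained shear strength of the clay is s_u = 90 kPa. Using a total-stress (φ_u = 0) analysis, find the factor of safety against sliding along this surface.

FS = 4.16

Taking moments about the centre O, the resisting moment is provided by the undrained shear strength acting along the arc:
M_R = s_u·L_a·R = 90·21.90·12.3 = 24243.3 kN·m/m
M_D = W·d = 1833·3.18 = 5828.9 kN·m/m
FS = M_R / M_D = 24243.3 / 5828.9 = 4.159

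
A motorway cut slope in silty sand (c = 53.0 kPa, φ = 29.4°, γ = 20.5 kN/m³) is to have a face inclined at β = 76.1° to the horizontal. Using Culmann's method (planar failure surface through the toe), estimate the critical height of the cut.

Culmann's analysis gives the critical failure plane at α_cr = (β + φ)/2 = (76.1 + 29.4)/2 = 52.8°, and the critical height
H_c = (4c/γ) · sinβ cosφ / [1 − cos(β − φ)]
    = (4·53.0/20.5) · sin76.1°·cos29.4° / [1 − cos(46.7°)]
    = 10.341 · 0.9707·0.8712 / [1 − 0.6858]
    = 10.341 · 0.8457 / 0.3142
    = 27.84 m

H_c = 27.84 m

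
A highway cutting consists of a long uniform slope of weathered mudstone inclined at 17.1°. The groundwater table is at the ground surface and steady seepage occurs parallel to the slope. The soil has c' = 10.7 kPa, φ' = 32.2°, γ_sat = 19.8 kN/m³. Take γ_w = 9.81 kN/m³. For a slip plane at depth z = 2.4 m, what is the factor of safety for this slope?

FS = 1.83

With seepage parallel to the slope and the water table at the surface, the effective normal stress on the slip plane uses the buoyant unit weight γ' = γ_sat − γ_w while the driving shear stress uses γ_sat:
FS = [c' + γ' z cos²β tanφ'] / [γ_sat z sinβ cosβ]
γ' = 19.8 − 9.81 = 9.99 kN/m³
Numerator = 10.7 + 9.99·2.4·cos²17.1°·tan32.2° = 10.7 + 9.99·2.4·0.9135·0.6297 = 24.493 kPa
Denominator = 19.8·2.4·sin17.1°·cos17.1° = 19.8·2.4·0.2940·0.9558 = 13.355 kPa
FS = 24.493 / 13.355 = 1.834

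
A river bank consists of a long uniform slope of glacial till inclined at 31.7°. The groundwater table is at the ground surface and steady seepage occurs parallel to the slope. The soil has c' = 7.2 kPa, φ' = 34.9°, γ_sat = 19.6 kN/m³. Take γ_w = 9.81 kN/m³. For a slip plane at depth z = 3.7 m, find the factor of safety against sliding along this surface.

With seepage parallel to the slope and the water table at the surface, the effective normal stress on the slip plane uses the buoyant unit weight γ' = γ_sat − γ_w while the driving shear stress uses γ_sat:
FS = [c' + γ' z cos²β tanφ'] / [γ_sat z sinβ cosβ]
γ' = 19.6 − 9.81 = 9.79 kN/m³
Numerator = 7.2 + 9.79·3.7·cos²31.7°·tan34.9° = 7.2 + 9.79·3.7·0.7239·0.6976 = 25.492 kPa
Denominator = 19.6·3.7·sin31.7°·cos31.7° = 19.6·3.7·0.5255·0.8508 = 32.422 kPa
FS = 25.492 / 32.422 = 0.786

FS = 0.79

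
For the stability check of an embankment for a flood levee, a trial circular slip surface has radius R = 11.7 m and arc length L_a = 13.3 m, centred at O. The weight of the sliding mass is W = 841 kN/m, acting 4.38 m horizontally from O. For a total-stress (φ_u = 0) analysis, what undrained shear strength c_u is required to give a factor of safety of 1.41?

c_u = 33.4 kPa

FS = c_u·L_a·R / (W·d), so c_u = FS·W·d / (L_a·R).
c_u = 1.41·841·4.38 / (13.30·11.7) = 5193.8 / 155.61 = 33.38 kPa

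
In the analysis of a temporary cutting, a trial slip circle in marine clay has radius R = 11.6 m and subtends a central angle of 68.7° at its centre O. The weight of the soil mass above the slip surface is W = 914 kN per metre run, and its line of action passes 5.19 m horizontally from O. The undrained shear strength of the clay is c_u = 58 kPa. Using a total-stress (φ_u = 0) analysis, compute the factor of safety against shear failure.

Taking moments about the centre O, the resisting moment is provided by the undrained shear strength acting along the arc:
Arc length L_a = R·θ = 11.6·(68.7°·π/180) = 11.6·1.1990 = 13.91 m
M_R = c_u·L_a·R = 58·13.91·11.6 = 9357.9 kN·m/m
M_D = W·d = 914·5.19 = 4743.7 kN·m/m
FS = M_R / M_D = 9357.9 / 4743.7 = 1.973

FS = 1.97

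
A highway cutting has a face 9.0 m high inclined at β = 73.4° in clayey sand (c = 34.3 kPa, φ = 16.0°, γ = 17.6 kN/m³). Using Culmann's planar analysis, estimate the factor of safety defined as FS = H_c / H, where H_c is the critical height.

FS = 1.73

H_c = (4c/γ) · sinβ cosφ / [1 − cos(β − φ)]
    = (4·34.3/17.6) · sin73.4°·cos16.0° / [1 − cos57.4°]
    = 7.795 · 0.9212 / 0.4612 = 15.57 m
FS = H_c / H = 15.57 / 9.0 = 1.730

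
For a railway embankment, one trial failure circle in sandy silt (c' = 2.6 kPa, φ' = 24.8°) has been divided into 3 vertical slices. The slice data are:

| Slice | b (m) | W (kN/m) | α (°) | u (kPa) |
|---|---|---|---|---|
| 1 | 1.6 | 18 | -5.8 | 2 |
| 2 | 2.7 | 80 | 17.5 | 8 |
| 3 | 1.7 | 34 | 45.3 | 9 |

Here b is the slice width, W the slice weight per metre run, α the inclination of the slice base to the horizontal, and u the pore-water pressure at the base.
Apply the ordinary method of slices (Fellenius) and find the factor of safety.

Ordinary method of slices: FS = Σ[c'·Δl_i + (W_i cosα_i − u_i·Δl_i)·tanφ'] / Σ W_i sinα_i, with Δl_i = b_i / cosα_i.
Slice 1: Δl = 1.6/cos(-5.8°) = 1.608 m; N'_1 = 18·cos(-5.8°) − 2·1.608 = 14.7; c'Δl = 4.18; W sinα = -1.8
Slice 2: Δl = 2.7/cos17.5° = 2.831 m; N'_2 = 80·cos17.5° − 8·2.831 = 53.6; c'Δl = 7.36; W sinα = 24.1
Slice 3: Δl = 1.7/cos45.3° = 2.417 m; N'_3 = 34·cos45.3° − 9·2.417 = 2.2; c'Δl = 6.28; W sinα = 24.2
Σc'Δl = 17.8 kN/m; ΣN' = 70.5 kN/m; ΣW sinα = 46.4 kN/m
Resisting = 17.8 + 70.5·tan24.8° = 17.8 + 32.6 = 50.4 kN/m
FS = 50.4 / 46.4 = 1.086

FS = 1.09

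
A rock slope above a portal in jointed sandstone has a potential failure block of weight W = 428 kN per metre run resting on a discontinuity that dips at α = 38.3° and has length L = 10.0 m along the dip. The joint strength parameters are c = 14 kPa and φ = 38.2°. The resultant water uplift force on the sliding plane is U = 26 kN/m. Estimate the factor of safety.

FS = 1.45

Resolving the block weight along and normal to the plane and applying the Mohr–Coulomb strength on the joint:
N' = W cosα − U = 428·cos38.3° − 26 = 309.9 kN/m
Driving force T = W sinα = 428·sin38.3° = 265.3 kN/m
Resisting force R = c·L + N'·tanφ = 14·10.0 + 309.9·tan38.2° = 140.0 + 243.9 = 383.9 kN/m
FS = R / T = 383.9 / 265.3 = 1.447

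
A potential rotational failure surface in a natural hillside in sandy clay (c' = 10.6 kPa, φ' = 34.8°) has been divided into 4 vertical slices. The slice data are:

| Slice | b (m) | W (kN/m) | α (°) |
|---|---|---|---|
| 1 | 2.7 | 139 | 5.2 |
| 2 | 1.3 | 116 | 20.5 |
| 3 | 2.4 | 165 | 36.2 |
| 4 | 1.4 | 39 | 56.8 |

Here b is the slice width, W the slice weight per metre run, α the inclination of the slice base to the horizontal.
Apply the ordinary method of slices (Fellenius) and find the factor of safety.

FS = 2.08

Ordinary method of slices: FS = Σ[c'·Δl_i + (W_i cosα_i)·tanφ'] / Σ W_i sinα_i, with Δl_i = b_i / cosα_i.
Slice 1: Δl = 2.7/cos5.2° = 2.711 m; N'_1 = 139·cos5.2° = 138.4; c'Δl = 28.74; W sinα = 12.6
Slice 2: Δl = 1.3/cos20.5° = 1.388 m; N'_2 = 116·cos20.5° = 108.7; c'Δl = 14.71; W sinα = 40.6
Slice 3: Δl = 2.4/cos36.2° = 2.974 m; N'_3 = 165·cos36.2° = 133.1; c'Δl = 31.53; W sinα = 97.4
Slice 4: Δl = 1.4/cos56.8° = 2.557 m; N'_4 = 39·cos56.8° = 21.4; c'Δl = 27.10; W sinα = 32.6
Σc'Δl = 102.1 kN/m; ΣN' = 401.6 kN/m; ΣW sinα = 183.3 kN/m
Resisting = 102.1 + 401.6·tan34.8° = 102.1 + 279.1 = 381.2 kN/m
FS = 381.2 / 183.3 = 2.080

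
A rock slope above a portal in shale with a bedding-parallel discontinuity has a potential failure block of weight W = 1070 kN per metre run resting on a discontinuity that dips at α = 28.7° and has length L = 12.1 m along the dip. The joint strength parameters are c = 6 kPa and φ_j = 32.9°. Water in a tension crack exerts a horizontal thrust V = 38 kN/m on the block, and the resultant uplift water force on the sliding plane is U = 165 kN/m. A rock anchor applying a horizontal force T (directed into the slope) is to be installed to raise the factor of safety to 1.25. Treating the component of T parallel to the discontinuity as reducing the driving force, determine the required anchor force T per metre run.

T = 87 kN/m

Resolving forces along and normal to the sliding plane, with the horizontal anchor force T adding T·sinα to the effective normal force and T·cosα acting up the plane against the driving force:
FS = [cL + (W cosα − U − V sinα + T sinα) tanφ_j] / [W sinα + V cosα − T cosα]
Without the anchor: N' = 755.3 kN/m, driving T_d = 547.2 kN/m, resisting R = 6·12.1 + 755.3·tan32.9° = 561.2 kN/m, FS = 1.03.
Setting FS = 1.25 and solving for T:
1.25·(547.2 − T cos28.7°) = 561.2 + T sin28.7°·tan32.9°
T·(sin28.7°·tan32.9° + 1.25·cos28.7°) = 1.25·547.2 − 561.2
T·(0.4802·0.6469 + 1.25·0.8771) = 684.0 − 561.2 = 122.7
T·1.4071 = 122.7
T = 87.2 kN/m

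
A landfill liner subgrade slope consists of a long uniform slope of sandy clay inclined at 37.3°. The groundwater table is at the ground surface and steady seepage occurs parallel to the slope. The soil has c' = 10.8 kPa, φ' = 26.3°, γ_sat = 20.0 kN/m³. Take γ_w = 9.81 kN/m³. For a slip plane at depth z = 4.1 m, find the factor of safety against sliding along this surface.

FS = 0.60

With seepage parallel to the slope and the water table at the surface, the effective normal stress on the slip plane uses the buoyant unit weight γ' = γ_sat − γ_w while the driving shear stress uses γ_sat:
FS = [c' + γ' z cos²β tanφ'] / [γ_sat z sinβ cosβ]
γ' = 20.0 − 9.81 = 10.19 kN/m³
Numerator = 10.8 + 10.19·4.1·cos²37.3°·tan26.3° = 10.8 + 10.19·4.1·0.6328·0.4942 = 23.866 kPa
Denominator = 20.0·4.1·sin37.3°·cos37.3° = 20.0·4.1·0.6060·0.7955 = 39.528 kPa
FS = 23.866 / 39.528 = 0.604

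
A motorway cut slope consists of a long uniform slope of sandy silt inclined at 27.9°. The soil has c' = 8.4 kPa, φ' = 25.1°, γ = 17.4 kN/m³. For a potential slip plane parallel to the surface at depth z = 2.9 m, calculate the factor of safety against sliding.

For an infinite slope with a slip plane parallel to the surface (no pore pressure): FS = [c' + γz cos²β tanφ'] / [γz sinβ cosβ].
γz = 17.4·2.9 = 50.46 kN/m²
Numerator = 8.4 + 50.46·cos²27.9°·tan25.1° = 8.4 + 50.46·0.7810·0.4684 = 26.862 kPa
Denominator = 50.46·sin27.9°·cos27.9° = 50.46·0.4679·0.8838 = 20.867 kPa
FS = 26.862 / 20.867 = 1.287

FS = 1.29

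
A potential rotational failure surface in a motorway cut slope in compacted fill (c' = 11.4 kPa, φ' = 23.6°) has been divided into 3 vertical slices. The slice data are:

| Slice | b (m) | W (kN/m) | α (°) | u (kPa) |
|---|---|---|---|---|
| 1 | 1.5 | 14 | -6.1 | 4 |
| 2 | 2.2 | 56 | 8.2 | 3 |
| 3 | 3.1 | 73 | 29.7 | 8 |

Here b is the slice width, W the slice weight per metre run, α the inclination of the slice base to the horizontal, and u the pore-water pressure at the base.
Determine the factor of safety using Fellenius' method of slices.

FS = 2.89

Ordinary method of slices: FS = Σ[c'·Δl_i + (W_i cosα_i − u_i·Δl_i)·tanφ'] / Σ W_i sinα_i, with Δl_i = b_i / cosα_i.
Slice 1: Δl = 1.5/cos(-6.1°) = 1.509 m; N'_1 = 14·cos(-6.1°) − 4·1.509 = 7.9; c'Δl = 17.20; W sinα = -1.5
Slice 2: Δl = 2.2/cos8.2° = 2.223 m; N'_2 = 56·cos8.2° − 3·2.223 = 48.8; c'Δl = 25.34; W sinα = 8.0
Slice 3: Δl = 3.1/cos29.7° = 3.569 m; N'_3 = 73·cos29.7° − 8·3.569 = 34.9; c'Δl = 40.68; W sinα = 36.2
Σc'Δl = 83.2 kN/m; ΣN' = 91.5 kN/m; ΣW sinα = 42.7 kN/m
Resisting = 83.2 + 91.5·tan23.6° = 83.2 + 40.0 = 123.2 kN/m
FS = 123.2 / 42.7 = 2.887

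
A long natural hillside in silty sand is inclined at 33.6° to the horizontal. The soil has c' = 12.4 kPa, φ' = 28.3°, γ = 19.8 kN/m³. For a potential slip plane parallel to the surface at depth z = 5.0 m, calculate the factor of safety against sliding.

FS = 1.08

For an infinite slope with a slip plane parallel to the surface (no pore pressure): FS = [c' + γz cos²β tanφ'] / [γz sinβ cosβ].
γz = 19.8·5.0 = 99.00 kN/m²
Numerator = 12.4 + 99.00·cos²33.6°·tan28.3° = 12.4 + 99.00·0.6938·0.5384 = 49.381 kPa
Denominator = 99.00·sin33.6°·cos33.6° = 99.00·0.5534·0.8329 = 45.632 kPa
FS = 49.381 / 45.632 = 1.082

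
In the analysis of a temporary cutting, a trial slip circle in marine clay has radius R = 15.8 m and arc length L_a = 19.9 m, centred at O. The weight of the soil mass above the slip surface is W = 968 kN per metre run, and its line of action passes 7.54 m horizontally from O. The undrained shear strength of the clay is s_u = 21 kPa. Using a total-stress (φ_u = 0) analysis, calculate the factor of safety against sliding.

FS = 0.90

Taking moments about the centre O, the resisting moment is provided by the undrained shear strength acting along the arc:
M_R = s_u·L_a·R = 21·19.90·15.8 = 6602.8 kN·m/m
M_D = W·d = 968·7.54 = 7298.7 kN·m/m
FS = M_R / M_D = 6602.8 / 7298.7 = 0.905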